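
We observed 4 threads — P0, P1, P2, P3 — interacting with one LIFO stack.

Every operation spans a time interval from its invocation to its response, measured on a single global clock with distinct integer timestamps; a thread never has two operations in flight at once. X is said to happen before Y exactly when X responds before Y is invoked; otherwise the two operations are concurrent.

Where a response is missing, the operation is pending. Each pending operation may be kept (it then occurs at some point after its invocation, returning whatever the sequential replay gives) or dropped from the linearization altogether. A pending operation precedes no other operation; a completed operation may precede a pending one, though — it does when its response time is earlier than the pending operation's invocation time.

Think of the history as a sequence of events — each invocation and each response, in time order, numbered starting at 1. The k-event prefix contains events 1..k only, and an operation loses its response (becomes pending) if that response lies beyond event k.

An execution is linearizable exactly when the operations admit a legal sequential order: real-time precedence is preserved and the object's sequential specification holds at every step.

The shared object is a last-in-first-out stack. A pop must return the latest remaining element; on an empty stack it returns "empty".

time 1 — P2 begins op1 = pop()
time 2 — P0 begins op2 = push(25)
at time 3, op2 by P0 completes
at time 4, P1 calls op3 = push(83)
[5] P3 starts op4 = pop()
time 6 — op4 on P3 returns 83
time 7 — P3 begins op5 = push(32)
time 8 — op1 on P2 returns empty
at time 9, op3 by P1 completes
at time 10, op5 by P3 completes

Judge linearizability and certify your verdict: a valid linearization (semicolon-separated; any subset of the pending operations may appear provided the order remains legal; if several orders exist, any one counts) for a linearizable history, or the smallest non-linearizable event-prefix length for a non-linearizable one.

linearizable — witness: op1; op2; op3; op4; op5

after step 1 (op1 pop() → empty): stack <>
after step 2 (op2 push(25)): stack <25>
after step 3 (op3 push(83)): stack <25,83>
after step 4 (op4 pop() → 83): stack <25>
after step 5 (op5 push(32)): stack <25,32>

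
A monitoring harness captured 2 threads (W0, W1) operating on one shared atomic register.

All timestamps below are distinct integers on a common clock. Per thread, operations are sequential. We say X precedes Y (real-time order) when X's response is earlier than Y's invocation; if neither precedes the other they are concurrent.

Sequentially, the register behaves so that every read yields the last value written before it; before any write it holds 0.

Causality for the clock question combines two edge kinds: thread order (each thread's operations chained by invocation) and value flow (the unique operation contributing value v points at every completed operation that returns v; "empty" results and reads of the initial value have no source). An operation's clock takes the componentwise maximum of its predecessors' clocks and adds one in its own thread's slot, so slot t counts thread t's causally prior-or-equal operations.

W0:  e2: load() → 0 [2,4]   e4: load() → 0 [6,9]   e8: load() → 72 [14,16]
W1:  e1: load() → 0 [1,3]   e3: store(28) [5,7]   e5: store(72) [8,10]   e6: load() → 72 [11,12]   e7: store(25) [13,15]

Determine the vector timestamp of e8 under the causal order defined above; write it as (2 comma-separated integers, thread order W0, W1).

(3, 3)

root op e1, invoked 1: fresh clock plus W1's own tick → (0, 1)
root op e2, invoked 2: fresh clock plus W0's own tick → (1, 0)
merge at e3 (invoked 5): VC(e1)=(0, 1), own-thread bump on W1 → (0, 2)
merge at e4 (invoked 6): VC(e2)=(1, 0), own-thread bump on W0 → (2, 0)
merge at e5 (invoked 8): VC(e3)=(0, 2), own-thread bump on W1 → (0, 3)
merge at e6 (invoked 11): VC(e5)=(0, 3), own-thread bump on W1 → (0, 4)
merge at e7 (invoked 13): VC(e6)=(0, 4), own-thread bump on W1 → (0, 5)
merge at e8 (invoked 14): VC(e4)=(2, 0), VC(e5)=(0, 3), own-thread bump on W0 → (3, 3)
target: VC(e8) = (3, 3)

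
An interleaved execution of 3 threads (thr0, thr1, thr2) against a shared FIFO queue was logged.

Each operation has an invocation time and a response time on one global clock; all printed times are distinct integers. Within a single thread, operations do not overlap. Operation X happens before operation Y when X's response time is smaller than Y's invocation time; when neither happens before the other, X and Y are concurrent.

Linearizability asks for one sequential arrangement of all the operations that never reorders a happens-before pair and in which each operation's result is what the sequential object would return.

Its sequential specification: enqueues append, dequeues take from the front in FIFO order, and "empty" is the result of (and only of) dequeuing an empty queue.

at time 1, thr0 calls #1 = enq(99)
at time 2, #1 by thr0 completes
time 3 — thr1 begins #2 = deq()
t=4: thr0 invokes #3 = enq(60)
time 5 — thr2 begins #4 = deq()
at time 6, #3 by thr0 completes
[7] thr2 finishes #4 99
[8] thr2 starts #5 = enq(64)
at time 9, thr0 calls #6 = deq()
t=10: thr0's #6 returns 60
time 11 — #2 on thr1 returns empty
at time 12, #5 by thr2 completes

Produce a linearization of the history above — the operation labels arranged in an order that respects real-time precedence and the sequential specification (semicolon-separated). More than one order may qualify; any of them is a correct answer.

#1; #3; #4; #6; #2; #5

step 1: #1 enq(99) — queue <99>
step 2: #3 enq(60) — queue <99,60>
step 3: #4 deq() → 99 — queue <60>
step 4: #6 deq() → 60 — queue <>
step 5: #2 deq() → empty — queue <>
step 6: #5 enq(64) — queue <64>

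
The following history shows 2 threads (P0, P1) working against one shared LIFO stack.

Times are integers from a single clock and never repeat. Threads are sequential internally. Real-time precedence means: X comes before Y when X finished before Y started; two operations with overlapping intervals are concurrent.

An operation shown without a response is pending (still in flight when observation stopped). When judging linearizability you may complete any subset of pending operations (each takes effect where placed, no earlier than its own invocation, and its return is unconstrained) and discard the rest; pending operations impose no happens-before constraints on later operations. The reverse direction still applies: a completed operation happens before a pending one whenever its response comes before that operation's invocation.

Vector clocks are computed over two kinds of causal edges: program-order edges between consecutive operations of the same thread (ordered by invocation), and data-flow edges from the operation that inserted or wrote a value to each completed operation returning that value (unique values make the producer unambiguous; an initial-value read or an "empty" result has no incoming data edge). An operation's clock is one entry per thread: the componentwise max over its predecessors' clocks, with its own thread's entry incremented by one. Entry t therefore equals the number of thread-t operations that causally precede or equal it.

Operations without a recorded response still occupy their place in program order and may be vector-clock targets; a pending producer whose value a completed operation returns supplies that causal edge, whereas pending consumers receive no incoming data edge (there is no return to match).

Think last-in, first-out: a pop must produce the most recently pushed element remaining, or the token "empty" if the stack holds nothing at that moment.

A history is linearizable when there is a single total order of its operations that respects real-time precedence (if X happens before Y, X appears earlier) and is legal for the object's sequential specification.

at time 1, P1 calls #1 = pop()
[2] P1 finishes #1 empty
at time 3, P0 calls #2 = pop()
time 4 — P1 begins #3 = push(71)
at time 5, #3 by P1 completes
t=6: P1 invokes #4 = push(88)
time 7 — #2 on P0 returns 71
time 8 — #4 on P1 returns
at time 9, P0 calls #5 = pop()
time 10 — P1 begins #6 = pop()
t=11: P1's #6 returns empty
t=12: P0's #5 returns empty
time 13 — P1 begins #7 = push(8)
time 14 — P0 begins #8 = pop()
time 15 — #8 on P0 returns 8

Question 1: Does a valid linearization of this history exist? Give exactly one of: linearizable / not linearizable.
through event 11 a valid linearization exists; event 12 (#5 responding at time 12) ends that
6 orders of the 6 completed LIFO stack ops respect real time; none is legal
for example #1, #2, #3, #4, #5, #6 fails at step 2: #2 pop() → 71 is not legal there
for example #1, #2, #3, #4, #6, #5 fails at step 2: #2 pop() → 71 is not legal there

not linearizable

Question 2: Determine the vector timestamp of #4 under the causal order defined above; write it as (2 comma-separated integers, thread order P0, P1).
no predecessors for #1 (invoked 1): P1 increments from zero → (0, 1)
from VC(#1)=(0, 1), #3 (invoked 4) maxes components and bumps P1 → (0, 2)
from VC(#3)=(0, 2), #4 (invoked 6) maxes components and bumps P1 → (0, 3)
from VC(#3)=(0, 2), #2 (invoked 3) maxes components and bumps P0 → (1, 2)
from VC(#4)=(0, 3), #6 (invoked 10) maxes components and bumps P1 → (0, 4)
from VC(#2)=(1, 2), #5 (invoked 9) maxes components and bumps P0 → (2, 2)
from VC(#6)=(0, 4), #7 (invoked 13) maxes components and bumps P1 → (0, 5)
from VC(#5)=(2, 2), VC(#7)=(0, 5), #8 (invoked 14) maxes components and bumps P0 → (3, 5)
target: VC(#4) = (0, 3)

(0, 3)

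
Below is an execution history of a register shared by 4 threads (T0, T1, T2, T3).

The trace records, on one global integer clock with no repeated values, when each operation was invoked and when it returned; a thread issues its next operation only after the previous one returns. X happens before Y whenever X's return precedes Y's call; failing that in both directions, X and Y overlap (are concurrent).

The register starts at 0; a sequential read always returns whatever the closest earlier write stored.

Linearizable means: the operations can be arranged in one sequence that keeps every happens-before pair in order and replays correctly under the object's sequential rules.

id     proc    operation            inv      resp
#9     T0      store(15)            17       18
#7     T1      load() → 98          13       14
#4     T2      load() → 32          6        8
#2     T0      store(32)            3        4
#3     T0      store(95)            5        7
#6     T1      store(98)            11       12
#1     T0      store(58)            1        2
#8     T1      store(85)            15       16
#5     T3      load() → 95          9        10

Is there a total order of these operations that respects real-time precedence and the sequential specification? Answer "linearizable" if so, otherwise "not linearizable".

witness order: #1, #2, #4, #3, #5, #6, #7, #8, #9
step 1: #1 store(58) — value 58
step 2: #2 store(32) — value 32
step 3: #4 load() → 32 — value 32
step 4: #3 store(95) — value 95
step 5: #5 load() → 95 — value 95
step 6: #6 store(98) — value 98
step 7: #7 load() → 98 — value 98
step 8: #8 store(85) — value 85
step 9: #9 store(15) — value 15

linearizable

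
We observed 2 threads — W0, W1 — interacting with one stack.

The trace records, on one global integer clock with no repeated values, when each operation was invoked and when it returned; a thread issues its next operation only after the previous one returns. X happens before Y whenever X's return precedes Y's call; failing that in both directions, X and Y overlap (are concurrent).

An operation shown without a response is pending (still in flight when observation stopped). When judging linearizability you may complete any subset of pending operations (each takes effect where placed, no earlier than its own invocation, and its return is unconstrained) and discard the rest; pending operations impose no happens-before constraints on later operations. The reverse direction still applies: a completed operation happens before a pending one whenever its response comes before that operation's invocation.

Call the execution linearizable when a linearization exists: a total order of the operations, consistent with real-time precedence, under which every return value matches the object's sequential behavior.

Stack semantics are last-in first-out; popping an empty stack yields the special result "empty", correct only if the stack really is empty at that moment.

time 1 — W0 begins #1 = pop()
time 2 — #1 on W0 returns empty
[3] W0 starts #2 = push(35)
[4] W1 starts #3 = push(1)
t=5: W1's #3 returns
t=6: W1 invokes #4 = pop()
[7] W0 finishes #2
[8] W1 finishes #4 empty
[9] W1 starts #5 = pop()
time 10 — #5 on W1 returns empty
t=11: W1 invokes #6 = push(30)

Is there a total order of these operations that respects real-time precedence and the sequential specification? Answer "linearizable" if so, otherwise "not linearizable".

cut after 7 events: linearizable; cut after 8 events (#4 responds, time 8): not linearizable
4 completed operations, 3 real-time-consistent orders — every stack replay fails
one such order, #1, #2, #3, #4, breaks at step 4 where #4 pop() → empty is illegal
one such order, #1, #3, #2, #4, breaks at step 4 where #4 pop() → empty is illegal

not linearizable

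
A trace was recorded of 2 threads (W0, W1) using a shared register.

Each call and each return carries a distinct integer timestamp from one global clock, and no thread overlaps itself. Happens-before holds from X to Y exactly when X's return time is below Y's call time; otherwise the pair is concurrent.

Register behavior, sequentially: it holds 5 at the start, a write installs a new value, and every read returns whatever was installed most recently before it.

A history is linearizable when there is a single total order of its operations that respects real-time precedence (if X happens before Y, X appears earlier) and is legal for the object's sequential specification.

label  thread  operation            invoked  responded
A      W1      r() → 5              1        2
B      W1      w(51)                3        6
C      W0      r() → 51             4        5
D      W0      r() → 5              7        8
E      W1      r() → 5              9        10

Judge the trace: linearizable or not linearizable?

not linearizable

cut after 7 events: linearizable; cut after 8 events (D responds, time 8): not linearizable
every one of the 2 real-time-consistent orders over 4 completed register ops fails the sequential spec
sample order A, B, C, D stalls at step 4 — D r() → 5 has no legal effect
sample order A, C, B, D stalls at step 2 — C r() → 51 has no legal effect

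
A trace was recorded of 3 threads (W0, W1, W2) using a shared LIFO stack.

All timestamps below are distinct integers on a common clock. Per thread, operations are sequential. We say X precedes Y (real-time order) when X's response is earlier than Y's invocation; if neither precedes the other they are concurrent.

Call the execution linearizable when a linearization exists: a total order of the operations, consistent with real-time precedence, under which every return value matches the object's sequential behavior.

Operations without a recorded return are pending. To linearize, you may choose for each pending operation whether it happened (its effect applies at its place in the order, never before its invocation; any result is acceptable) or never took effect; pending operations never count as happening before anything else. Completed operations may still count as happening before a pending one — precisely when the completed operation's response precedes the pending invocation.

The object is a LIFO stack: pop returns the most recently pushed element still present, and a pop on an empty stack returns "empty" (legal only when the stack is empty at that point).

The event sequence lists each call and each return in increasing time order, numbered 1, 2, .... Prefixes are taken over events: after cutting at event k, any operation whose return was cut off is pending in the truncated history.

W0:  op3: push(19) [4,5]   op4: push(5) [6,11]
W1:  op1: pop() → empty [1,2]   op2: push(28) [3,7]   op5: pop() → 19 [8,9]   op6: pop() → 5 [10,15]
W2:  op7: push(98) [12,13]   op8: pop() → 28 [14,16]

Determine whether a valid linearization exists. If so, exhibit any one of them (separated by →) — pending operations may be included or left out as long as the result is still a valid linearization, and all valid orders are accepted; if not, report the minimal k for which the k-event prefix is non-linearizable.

not linearizable — minimal violating prefix: 16 events

events 1..15 are fine; event 16 — the response of op8 at time 16 — makes the prefix non-linearizable
the 8 completed operations admit 17 real-time orders; each fails the LIFO stack replay
one such order, op1, op2, op3, op4, op5, op6, op7, op8, breaks at step 5 where op5 pop() → 19 is illegal
one such order, op1, op2, op3, op4, op5, op7, op6, op8, breaks at step 5 where op5 pop() → 19 is illegal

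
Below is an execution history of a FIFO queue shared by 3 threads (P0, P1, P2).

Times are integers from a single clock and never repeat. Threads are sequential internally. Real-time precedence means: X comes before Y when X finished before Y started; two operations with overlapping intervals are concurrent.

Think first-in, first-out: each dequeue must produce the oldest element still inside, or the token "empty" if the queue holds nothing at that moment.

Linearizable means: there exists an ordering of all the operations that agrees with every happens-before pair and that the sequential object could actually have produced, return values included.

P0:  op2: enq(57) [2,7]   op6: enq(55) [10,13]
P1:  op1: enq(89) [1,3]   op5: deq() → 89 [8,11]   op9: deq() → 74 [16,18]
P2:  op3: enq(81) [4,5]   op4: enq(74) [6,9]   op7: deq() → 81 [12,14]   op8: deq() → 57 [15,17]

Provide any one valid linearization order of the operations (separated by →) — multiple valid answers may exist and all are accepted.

op1 → op3 → op2 → op4 → op5 → op6 → op7 → op8 → op9

after step 1 (op1 enq(89)): queue <89>
after step 2 (op3 enq(81)): queue <89,81>
after step 3 (op2 enq(57)): queue <89,81,57>
after step 4 (op4 enq(74)): queue <89,81,57,74>
after step 5 (op5 deq() → 89): queue <81,57,74>
after step 6 (op6 enq(55)): queue <81,57,74,55>
after step 7 (op7 deq() → 81): queue <57,74,55>
after step 8 (op8 deq() → 57): queue <74,55>
after step 9 (op9 deq() → 74): queue <55>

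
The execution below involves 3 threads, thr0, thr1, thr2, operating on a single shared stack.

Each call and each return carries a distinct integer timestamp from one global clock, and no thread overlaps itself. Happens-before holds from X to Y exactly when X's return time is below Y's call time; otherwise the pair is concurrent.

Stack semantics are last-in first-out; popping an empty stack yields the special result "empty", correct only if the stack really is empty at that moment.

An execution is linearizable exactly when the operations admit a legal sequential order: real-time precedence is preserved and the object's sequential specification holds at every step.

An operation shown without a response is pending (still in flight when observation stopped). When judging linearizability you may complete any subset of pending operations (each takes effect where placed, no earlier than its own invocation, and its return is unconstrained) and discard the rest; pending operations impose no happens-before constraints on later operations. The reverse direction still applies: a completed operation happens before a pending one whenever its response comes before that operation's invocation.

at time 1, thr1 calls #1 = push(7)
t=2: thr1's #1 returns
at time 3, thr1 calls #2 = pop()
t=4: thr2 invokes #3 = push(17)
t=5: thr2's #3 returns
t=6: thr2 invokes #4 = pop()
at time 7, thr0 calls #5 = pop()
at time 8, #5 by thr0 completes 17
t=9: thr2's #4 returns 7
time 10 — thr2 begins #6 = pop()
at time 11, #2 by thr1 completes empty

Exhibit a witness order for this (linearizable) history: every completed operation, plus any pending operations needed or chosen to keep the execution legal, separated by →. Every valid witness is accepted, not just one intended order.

step 1: #1 push(7) — stack <7>
step 2: #3 push(17) — stack <7,17>
step 3: #5 pop() → 17 — stack <7>
step 4: #4 pop() → 7 — stack <>
step 5: #2 pop() → empty — stack <>

#1 → #3 → #5 → #4 → #2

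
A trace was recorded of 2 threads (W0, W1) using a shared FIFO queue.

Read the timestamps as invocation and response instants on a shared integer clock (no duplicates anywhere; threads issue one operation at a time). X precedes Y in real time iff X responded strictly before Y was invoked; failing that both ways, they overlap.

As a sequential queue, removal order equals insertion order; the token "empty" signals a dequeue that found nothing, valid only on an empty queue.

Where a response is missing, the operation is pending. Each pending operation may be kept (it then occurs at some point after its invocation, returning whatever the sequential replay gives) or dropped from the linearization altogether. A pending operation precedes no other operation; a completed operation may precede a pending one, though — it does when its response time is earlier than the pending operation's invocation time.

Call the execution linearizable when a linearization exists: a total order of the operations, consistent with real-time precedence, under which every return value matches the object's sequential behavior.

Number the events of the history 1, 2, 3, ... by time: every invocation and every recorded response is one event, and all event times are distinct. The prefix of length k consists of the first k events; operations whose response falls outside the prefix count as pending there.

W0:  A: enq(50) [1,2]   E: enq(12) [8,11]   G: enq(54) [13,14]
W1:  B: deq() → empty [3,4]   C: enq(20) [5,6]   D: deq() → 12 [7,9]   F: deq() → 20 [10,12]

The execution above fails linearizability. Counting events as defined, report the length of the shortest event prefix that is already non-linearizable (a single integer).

events 1..3 are still linearizable — one witness is A:
step 1: A enq(50) — queue <50>
include event 4 — B responding at 4 — and every candidate order breaks
e.g. A, B: illegal at step 2, since B deq() → empty cannot apply there

4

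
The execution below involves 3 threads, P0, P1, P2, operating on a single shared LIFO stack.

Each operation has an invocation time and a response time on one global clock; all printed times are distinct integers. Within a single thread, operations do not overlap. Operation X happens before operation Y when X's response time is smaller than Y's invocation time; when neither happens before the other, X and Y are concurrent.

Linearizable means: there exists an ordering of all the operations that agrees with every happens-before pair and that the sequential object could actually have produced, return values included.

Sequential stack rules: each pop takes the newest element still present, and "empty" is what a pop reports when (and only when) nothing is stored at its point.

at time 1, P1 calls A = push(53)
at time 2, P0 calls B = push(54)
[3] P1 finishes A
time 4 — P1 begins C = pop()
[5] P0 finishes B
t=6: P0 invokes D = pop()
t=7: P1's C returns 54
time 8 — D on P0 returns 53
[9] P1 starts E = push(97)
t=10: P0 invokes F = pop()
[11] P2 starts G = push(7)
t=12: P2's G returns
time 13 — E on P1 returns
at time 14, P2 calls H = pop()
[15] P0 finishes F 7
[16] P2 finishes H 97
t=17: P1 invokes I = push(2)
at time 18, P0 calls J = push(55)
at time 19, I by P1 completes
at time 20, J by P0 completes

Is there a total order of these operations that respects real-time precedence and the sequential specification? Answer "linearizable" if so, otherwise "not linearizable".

linearizable

one valid linearization: A, B, C, D, E, G, F, H, I, J
1. A push(53), leaving stack <53>
2. B push(54), leaving stack <53,54>
3. C pop() → 54, leaving stack <53>
4. D pop() → 53, leaving stack <>
5. E push(97), leaving stack <97>
6. G push(7), leaving stack <97,7>
7. F pop() → 7, leaving stack <97>
8. H pop() → 97, leaving stack <>
9. I push(2), leaving stack <2>
10. J push(55), leaving stack <2,55>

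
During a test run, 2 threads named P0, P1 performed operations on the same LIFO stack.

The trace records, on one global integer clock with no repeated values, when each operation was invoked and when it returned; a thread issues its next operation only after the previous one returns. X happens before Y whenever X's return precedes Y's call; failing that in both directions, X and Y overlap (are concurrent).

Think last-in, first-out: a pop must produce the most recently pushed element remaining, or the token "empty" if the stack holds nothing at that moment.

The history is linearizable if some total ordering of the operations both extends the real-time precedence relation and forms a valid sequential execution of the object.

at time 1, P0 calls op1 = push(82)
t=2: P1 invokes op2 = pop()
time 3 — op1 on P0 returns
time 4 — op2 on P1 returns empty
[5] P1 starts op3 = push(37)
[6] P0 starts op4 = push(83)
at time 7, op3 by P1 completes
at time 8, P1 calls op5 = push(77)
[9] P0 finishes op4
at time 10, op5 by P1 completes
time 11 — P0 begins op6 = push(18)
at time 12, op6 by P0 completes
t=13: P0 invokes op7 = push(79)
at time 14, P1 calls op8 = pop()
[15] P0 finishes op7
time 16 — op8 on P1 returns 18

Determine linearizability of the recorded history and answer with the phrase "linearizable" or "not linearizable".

one valid linearization: op2, op1, op3, op4, op5, op6, op8, op7
1. op2 pop() → empty, leaving stack <>
2. op1 push(82), leaving stack <82>
3. op3 push(37), leaving stack <82,37>
4. op4 push(83), leaving stack <82,37,83>
5. op5 push(77), leaving stack <82,37,83,77>
6. op6 push(18), leaving stack <82,37,83,77,18>
7. op8 pop() → 18, leaving stack <82,37,83,77>
8. op7 push(79), leaving stack <82,37,83,77,79>

linearizable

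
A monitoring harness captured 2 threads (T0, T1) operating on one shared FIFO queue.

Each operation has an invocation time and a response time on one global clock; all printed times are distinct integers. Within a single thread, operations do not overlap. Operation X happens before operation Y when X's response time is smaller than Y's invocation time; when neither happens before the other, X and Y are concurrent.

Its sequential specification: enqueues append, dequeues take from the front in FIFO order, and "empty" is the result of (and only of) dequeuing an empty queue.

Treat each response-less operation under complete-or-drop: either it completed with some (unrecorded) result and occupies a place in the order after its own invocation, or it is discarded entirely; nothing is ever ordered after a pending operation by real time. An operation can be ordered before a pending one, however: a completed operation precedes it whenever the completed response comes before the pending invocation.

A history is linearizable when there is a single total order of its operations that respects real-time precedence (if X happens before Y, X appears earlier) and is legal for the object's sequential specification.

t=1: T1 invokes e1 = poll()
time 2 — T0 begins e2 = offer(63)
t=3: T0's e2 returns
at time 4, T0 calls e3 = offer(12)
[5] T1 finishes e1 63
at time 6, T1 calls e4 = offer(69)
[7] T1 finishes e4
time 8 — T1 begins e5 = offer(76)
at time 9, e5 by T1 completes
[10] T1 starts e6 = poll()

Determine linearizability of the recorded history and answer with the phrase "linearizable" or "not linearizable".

witness order: e2, e1, e3, e4, e5
after step 1 (e2 offer(63)): queue <63>
after step 2 (e1 poll() → 63): queue <>
after step 3 (e3 offer(12) (pending, included)): queue <12>
after step 4 (e4 offer(69)): queue <12,69>
after step 5 (e5 offer(76)): queue <12,69,76>

linearizable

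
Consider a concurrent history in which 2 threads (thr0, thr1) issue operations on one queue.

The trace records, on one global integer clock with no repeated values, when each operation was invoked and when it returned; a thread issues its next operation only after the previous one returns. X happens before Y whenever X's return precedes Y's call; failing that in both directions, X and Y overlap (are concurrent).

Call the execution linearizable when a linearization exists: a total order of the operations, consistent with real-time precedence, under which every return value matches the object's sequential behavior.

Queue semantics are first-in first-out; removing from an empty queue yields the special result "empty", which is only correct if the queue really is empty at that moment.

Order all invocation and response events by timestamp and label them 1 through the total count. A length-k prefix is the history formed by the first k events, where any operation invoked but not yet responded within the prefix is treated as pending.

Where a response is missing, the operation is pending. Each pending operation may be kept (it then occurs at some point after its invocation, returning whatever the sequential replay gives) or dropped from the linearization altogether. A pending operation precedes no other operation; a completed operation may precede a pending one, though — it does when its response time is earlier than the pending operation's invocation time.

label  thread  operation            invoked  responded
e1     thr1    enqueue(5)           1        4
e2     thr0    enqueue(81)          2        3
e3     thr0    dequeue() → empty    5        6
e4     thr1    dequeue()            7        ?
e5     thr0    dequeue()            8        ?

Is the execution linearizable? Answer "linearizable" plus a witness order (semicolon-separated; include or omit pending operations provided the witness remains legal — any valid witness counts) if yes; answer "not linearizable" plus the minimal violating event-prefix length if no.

not linearizable — minimal violating prefix: 6 events

already the first 6 events (up to e3's response at time 6) admit no linearization; the first 5 still do
every one of the 2 real-time-consistent orders over 3 completed queue ops fails the sequential spec
for example e1, e2, e3 fails at step 3: e3 dequeue() → empty is not legal there
for example e2, e1, e3 fails at step 3: e3 dequeue() → empty is not legal there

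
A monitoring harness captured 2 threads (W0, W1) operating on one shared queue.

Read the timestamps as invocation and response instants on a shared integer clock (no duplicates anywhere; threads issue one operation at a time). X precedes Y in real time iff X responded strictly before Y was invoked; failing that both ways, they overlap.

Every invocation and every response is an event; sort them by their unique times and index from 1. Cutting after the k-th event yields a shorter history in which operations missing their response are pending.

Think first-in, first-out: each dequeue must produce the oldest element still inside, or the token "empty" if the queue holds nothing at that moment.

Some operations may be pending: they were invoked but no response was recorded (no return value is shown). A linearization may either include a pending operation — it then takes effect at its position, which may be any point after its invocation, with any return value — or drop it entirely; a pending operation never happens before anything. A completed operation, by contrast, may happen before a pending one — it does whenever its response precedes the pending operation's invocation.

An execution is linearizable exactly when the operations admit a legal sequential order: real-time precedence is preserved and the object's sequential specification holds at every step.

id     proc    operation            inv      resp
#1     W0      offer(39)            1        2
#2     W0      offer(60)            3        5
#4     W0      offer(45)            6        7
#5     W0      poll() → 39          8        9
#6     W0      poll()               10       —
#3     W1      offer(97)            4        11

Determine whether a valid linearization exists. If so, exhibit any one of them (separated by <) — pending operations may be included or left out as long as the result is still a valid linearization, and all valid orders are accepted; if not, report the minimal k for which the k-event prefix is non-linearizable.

linearizable — witness: #1 < #2 < #3 < #4 < #5

1. #1 offer(39), leaving queue <39>
2. #2 offer(60), leaving queue <39,60>
3. #3 offer(97), leaving queue <39,60,97>
4. #4 offer(45), leaving queue <39,60,97,45>
5. #5 poll() → 39, leaving queue <60,97,45>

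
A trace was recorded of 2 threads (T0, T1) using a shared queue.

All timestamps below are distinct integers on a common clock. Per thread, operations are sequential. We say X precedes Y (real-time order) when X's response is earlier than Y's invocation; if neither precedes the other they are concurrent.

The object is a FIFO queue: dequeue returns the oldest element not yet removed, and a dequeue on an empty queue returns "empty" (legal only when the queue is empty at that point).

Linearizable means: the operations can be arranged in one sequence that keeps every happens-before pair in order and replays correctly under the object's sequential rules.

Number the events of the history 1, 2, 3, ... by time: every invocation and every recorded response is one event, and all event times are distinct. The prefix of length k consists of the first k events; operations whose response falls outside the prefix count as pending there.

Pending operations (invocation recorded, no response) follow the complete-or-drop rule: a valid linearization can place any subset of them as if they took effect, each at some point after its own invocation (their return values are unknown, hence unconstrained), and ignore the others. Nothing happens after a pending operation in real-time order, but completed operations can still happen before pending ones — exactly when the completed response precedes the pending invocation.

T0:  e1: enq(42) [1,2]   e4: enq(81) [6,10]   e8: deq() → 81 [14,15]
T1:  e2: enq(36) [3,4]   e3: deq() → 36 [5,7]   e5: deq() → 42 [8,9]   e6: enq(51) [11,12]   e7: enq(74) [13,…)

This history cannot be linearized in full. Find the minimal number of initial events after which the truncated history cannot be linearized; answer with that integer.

7

one valid order for events 1..6 is e1, e2:
step 1: e1 enq(42) — queue <42>
step 2: e2 enq(36) — queue <42,36>
with event 7 included (e3 responding at time 7), all real-time-consistent orders fail
completion choices over the 1 pending operation (e4) were checked; none helps
sample order e1, e2, e3 (pending dropped) stalls at step 3 — e3 deq() → 36 has no legal effect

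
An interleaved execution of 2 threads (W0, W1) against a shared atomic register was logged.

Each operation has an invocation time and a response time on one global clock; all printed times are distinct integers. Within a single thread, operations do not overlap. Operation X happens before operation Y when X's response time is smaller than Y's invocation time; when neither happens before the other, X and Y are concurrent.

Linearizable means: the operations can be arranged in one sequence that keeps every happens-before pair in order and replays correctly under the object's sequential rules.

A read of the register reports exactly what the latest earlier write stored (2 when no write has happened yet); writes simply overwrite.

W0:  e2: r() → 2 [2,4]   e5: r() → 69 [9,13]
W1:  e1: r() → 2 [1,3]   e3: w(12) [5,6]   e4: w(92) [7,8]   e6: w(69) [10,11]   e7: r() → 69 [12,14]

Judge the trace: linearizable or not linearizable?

linearizable

witness order: e1, e2, e3, e4, e6, e5, e7
after step 1 (e1 r() → 2): value 2
after step 2 (e2 r() → 2): value 2
after step 3 (e3 w(12)): value 12
after step 4 (e4 w(92)): value 92
after step 5 (e6 w(69)): value 69
after step 6 (e5 r() → 69): value 69
after step 7 (e7 r() → 69): value 69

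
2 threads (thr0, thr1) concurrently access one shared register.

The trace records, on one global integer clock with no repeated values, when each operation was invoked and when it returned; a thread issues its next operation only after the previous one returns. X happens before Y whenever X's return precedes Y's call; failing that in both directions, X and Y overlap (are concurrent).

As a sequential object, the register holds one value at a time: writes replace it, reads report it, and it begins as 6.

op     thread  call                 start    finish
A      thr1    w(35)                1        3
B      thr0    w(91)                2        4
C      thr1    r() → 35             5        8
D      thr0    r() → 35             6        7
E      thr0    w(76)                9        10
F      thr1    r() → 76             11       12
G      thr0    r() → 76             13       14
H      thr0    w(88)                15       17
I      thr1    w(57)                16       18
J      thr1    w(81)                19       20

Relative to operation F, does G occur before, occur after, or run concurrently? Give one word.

G spans [13,14], F spans [11,12]
resp(F)=12 < inv(G)=13

after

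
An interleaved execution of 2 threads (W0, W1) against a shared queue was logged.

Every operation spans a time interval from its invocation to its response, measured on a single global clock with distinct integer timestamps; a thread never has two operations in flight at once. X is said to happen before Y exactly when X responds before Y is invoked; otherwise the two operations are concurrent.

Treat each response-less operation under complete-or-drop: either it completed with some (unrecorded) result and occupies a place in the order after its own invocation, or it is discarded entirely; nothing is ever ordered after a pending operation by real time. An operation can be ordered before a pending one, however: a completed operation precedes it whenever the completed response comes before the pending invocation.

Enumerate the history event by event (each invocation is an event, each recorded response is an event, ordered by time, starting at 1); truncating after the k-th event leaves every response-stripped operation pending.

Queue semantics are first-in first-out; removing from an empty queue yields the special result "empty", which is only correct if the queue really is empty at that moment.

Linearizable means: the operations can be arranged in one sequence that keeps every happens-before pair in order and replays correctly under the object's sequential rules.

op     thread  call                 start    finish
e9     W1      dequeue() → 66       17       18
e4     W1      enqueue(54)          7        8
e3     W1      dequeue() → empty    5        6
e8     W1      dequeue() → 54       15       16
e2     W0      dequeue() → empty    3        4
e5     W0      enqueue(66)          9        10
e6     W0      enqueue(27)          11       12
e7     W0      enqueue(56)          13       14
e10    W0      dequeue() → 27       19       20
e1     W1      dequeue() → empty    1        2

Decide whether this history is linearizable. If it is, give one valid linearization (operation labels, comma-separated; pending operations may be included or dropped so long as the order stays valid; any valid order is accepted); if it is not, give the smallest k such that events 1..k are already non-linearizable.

1. e1 dequeue() → empty, leaving queue <>
2. e2 dequeue() → empty, leaving queue <>
3. e3 dequeue() → empty, leaving queue <>
4. e4 enqueue(54), leaving queue <54>
5. e5 enqueue(66), leaving queue <54,66>
6. e6 enqueue(27), leaving queue <54,66,27>
7. e7 enqueue(56), leaving queue <54,66,27,56>
8. e8 dequeue() → 54, leaving queue <66,27,56>
9. e9 dequeue() → 66, leaving queue <27,56>
10. e10 dequeue() → 27, leaving queue <56>

linearizable — witness: e1, e2, e3, e4, e5, e6, e7, e8, e9, e10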